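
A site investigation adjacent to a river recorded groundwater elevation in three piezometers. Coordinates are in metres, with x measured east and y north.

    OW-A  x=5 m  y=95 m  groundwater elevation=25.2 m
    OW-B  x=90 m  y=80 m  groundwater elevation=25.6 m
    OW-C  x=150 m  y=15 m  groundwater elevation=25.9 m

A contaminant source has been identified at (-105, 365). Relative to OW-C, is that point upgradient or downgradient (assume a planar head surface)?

Differences from OW-A: to OW-B (Δx, Δy, Δh) = (85, -15, +0.4); to OW-C = (145, -80, +0.7).
Solve a·Δx + b·Δy = Δh: det = 85·(-80) − 145·(-15) = -4625.
∂h/∂x = [(+0.4)·(-80) − (+0.7)·(-15)] / -4625 = +0.004649
∂h/∂y = [85·(+0.7) − 145·(+0.4)] / -4625 = -0.0003243
Head at (-105, 365) = 25.2 + (+0.004649)·(-110) + (-0.0003243)·(270) = 24.60 m.
That is lower than the 25.9 m at OW-C, so the point is downgradient.

downgradient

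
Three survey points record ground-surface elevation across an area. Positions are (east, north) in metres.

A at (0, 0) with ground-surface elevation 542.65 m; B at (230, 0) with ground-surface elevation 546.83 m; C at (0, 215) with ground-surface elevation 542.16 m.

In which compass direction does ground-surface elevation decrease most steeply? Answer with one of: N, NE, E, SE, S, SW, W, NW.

∂z/∂x = (546.83 − 542.65) / (230 − 0) = +0.01817
∂z/∂y = (542.16 − 542.65) / (215 − 0) = -0.002279
Steepest decrease is along −∇f = (-0.01817 E, +0.002279 N) → west.

W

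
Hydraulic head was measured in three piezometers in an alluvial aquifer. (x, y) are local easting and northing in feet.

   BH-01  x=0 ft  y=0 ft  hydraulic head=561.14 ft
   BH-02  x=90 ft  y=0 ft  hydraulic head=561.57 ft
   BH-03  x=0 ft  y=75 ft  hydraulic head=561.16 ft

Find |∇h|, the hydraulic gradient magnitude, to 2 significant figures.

0.0048

∂h/∂x = (561.57 − 561.14) / (90 − 0) = +0.004778
∂h/∂y = (561.16 − 561.14) / (75 − 0) = +0.0002667
|∇h| = √(0.004778² + 0.0002667²) = 0.004785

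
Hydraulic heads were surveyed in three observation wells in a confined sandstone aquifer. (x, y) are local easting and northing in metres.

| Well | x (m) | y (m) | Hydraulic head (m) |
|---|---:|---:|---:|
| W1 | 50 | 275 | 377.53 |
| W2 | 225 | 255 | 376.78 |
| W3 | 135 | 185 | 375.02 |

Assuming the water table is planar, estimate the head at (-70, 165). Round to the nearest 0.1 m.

With h = a·x + b·y + c and W1 as origin, the differences give:
  175·a + (-20)·b = -0.75
  85·a + (-90)·b = -2.51
Eliminate b (×(-90) and ×(-20), subtract): -14050·a = 17.300 → a = ∂h/∂x = -0.001231
Back-substitute: b = ∂h/∂y = +0.02673.
h(-70, 165) = 377.53 + (-0.001231)·(-120) + (+0.02673)·(-110) = 377.53 +0.148 -2.940 = 374.738 m.

374.7 m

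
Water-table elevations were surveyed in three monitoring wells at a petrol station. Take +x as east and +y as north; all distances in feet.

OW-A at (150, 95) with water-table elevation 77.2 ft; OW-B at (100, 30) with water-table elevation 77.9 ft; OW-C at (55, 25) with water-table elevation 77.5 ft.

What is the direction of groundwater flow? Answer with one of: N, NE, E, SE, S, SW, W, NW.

NW

With h = a·x + b·y + c and OW-A as origin, the differences give:
  (-50)·a + (-65)·b = +0.7
  (-95)·a + (-70)·b = +0.3
Eliminate b (×(-70) and ×(-65), subtract): -2675·a = -29.50 → a = ∂h/∂x = +0.01103
Back-substitute: b = ∂h/∂y = -0.01925.
Flow = −∇h = (-0.01103 east, +0.01925 north), which points northwest.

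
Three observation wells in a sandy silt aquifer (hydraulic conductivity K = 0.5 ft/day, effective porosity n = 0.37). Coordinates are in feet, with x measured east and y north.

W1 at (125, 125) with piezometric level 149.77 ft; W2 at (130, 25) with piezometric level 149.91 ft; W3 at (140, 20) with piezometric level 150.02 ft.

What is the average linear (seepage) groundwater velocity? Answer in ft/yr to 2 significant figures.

Taking W1 as reference: W2−W1 = (5, -100, +0.14); W3−W1 = (15, -105, +0.25).
Solve a·Δx + b·Δy = Δh: det = 5·(-105) − 15·(-100) = 975.
∂h/∂x = [(+0.14)·(-105) − (+0.25)·(-100)] / 975 = +0.01056
∂h/∂y = [5·(+0.25) − 15·(+0.14)] / 975 = -0.0008718
|∇h| = √(0.01056² + -0.0008718²) = 0.0106
Seepage velocity v = K·i/n = 0.5 × 0.0106 / 0.37 = 0.01432 ft/day = 5.23 ft/yr.

5.2 ft/yr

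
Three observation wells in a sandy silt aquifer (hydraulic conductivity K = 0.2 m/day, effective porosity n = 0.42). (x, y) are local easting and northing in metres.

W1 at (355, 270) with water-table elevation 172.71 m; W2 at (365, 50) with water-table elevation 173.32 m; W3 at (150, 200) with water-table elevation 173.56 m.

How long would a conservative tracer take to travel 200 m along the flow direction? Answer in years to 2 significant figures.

270 years

Differences from W1: to W2 (Δx, Δy, Δh) = (10, -220, +0.61); to W3 = (-205, -70, +0.85).
Solve a·Δx + b·Δy = Δh: det = 10·(-70) − (-205)·(-220) = -45800.
∂h/∂x = [(+0.61)·(-70) − (+0.85)·(-220)] / -45800 = -0.003151
∂h/∂y = [10·(+0.85) − (-205)·(+0.61)] / -45800 = -0.002916
|∇h| = √(-0.003151² + -0.002916²) = 0.004293
Seepage velocity v = K·i/n = 0.2 × 0.004293 / 0.42 = 0.002044 m/day.
t = 200 / 0.002044 = 9.785e+04 days = 268 years.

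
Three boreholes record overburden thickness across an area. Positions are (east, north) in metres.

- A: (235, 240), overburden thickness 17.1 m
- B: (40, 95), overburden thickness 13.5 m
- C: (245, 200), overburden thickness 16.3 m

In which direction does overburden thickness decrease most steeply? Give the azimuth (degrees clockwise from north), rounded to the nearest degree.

With d = a·x + b·y + c and A as origin, the differences give:
  (-195)·a + (-145)·b = -3.6
  10·a + (-40)·b = -0.8
Eliminate b (×(-40) and ×(-145), subtract): 9250·a = 28.00 → a = ∂d/∂x = +0.003027
Back-substitute: b = ∂d/∂y = +0.02076.
Steepest decrease is along −∇f: components (-0.003027 E, -0.02076 N).
Azimuth = atan2(-0.003027, -0.02076) = 188.3° ≈ 188°.

188°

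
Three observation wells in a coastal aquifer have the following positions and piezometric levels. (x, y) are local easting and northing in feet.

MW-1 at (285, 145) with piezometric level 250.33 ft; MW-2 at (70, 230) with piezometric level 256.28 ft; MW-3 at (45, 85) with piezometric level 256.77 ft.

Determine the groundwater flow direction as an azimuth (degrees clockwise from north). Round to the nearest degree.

093°

Three-point gradient (reference MW-1): Δ to MW-2 = (-215, 85, +5.95), Δ to MW-3 = (-240, -60, +6.44).
∂h/∂x = -0.02716, ∂h/∂y = +0.001303 (det = 33300).
Flow direction (−∇h) has components (+0.02716 E, -0.001303 N).
Azimuth = atan2(E, N) = atan2(+0.02716, -0.001303) = 92.7° ≈ 093°.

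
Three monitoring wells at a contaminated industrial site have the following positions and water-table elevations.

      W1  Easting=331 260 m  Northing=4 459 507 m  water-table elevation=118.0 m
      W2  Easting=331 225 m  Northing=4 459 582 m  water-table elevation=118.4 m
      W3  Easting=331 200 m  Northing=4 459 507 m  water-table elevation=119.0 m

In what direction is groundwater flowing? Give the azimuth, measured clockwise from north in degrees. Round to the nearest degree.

With h = a·x + b·y + c and W1 as origin, the differences give:
  (-35)·a + 75·b = +0.4
  (-60)·a + 0·b = +1.0
Eliminate b (×0 and ×75, subtract): 4500·a = -75.00 → a = ∂h/∂x = -0.01667
Back-substitute: b = ∂h/∂y = -0.002444.
Flow direction (−∇h) has components (+0.01667 E, +0.002444 N).
Azimuth = atan2(E, N) = atan2(+0.01667, +0.002444) = 81.7° ≈ 082°.

082°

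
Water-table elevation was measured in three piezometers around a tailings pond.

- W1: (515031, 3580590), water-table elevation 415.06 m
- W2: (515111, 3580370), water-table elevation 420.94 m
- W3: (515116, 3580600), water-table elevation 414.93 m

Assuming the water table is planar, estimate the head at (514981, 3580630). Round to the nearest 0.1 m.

Taking W1 as reference: W2−W1 = (80, -220, +5.88); W3−W1 = (85, 10, -0.13).
Solve a·Δx + b·Δy = Δh: det = 80·10 − 85·(-220) = 19500.
∂h/∂x = [(+5.88)·10 − (-0.13)·(-220)] / 19500 = +0.001549
∂h/∂y = [80·(-0.13) − 85·(+5.88)] / 19500 = -0.02616
h(514981, 3580630) = 415.06 + (+0.001549)·(-50) + (-0.02616)·(40) = 415.06 -0.077 -1.047 = 413.936 m.

413.9 m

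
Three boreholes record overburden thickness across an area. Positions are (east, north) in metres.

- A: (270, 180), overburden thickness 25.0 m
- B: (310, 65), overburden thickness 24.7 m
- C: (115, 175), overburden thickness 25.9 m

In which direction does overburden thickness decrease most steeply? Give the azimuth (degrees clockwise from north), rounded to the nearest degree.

096°

Taking A as reference: B−A = (40, -115, -0.3); C−A = (-155, -5, +0.9).
Determinant of the coordinate differences = 40·(-5) − (-155)·(-115) = -18025.
∂d/∂x = [(-0.3)·(-5) − (+0.9)·(-115)] / -18025 = -0.005825
∂d/∂y = [40·(+0.9) − (-155)·(-0.3)] / -18025 = +0.0005825
Steepest decrease is along −∇f: components (+0.005825 E, -0.0005825 N).
Azimuth = atan2(+0.005825, -0.0005825) = 95.7° ≈ 096°.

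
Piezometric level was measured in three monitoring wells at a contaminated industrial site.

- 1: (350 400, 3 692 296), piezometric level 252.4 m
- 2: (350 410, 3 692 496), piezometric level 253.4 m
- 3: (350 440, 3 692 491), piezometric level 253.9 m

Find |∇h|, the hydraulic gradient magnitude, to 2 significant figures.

0.018

Differences from 1: to 2 (Δx, Δy, Δh) = (10, 200, +1.0); to 3 = (40, 195, +1.5).
Solve a·Δx + b·Δy = Δh: det = 10·195 − 40·200 = -6050.
∂h/∂x = [(+1.0)·195 − (+1.5)·200] / -6050 = +0.01736
∂h/∂y = [10·(+1.5) − 40·(+1.0)] / -6050 = +0.004132
|∇h| = √(0.01736² + 0.004132²) = 0.01784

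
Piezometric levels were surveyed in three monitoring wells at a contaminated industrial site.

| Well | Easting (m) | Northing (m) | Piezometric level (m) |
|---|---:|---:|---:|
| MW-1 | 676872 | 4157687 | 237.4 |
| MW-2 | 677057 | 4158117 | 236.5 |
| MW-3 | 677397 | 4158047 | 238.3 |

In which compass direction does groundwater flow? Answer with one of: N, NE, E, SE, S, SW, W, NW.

Taking MW-1 as reference: MW-2−MW-1 = (185, 430, -0.9); MW-3−MW-1 = (525, 360, +0.9).
Determinant of the coordinate differences = 185·360 − 525·430 = -159150.
∂h/∂x = [(-0.9)·360 − (+0.9)·430] / -159150 = +0.004467
∂h/∂y = [185·(+0.9) − 525·(-0.9)] / -159150 = -0.004015
Flow = −∇h = (-0.004467 east, +0.004015 north), which points northwest.

NW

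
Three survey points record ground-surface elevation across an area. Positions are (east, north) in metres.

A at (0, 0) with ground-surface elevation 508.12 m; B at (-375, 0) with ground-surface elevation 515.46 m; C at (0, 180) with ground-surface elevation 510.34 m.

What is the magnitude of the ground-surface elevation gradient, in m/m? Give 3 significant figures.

0.0231 m/m

∂z/∂x = (515.46 − 508.12) / (-375 − 0) = -0.01957
∂z/∂y = (510.34 − 508.12) / (180 − 0) = +0.01233
|∇f| = √(-0.01957² + 0.01233²) = 0.02313 m/m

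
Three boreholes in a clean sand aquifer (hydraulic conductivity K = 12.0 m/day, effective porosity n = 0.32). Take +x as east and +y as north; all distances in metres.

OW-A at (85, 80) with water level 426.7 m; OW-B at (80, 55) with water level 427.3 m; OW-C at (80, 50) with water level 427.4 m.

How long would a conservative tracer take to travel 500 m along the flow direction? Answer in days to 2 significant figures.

470 days

Taking OW-A as reference: OW-B−OW-A = (-5, -25, +0.6); OW-C−OW-A = (-5, -30, +0.7).
Solve a·Δx + b·Δy = Δh: det = (-5)·(-30) − (-5)·(-25) = 25.
∂h/∂x = [(+0.6)·(-30) − (+0.7)·(-25)] / 25 = -0.02000
∂h/∂y = [(-5)·(+0.7) − (-5)·(+0.6)] / 25 = -0.02000
|∇h| = √(-0.02000² + -0.02000²) = 0.02828
Seepage velocity v = K·i/n = 12.0 × 0.02828 / 0.32 = 1.06 m/day.
t = 500 / 1.06 = 471.7 days.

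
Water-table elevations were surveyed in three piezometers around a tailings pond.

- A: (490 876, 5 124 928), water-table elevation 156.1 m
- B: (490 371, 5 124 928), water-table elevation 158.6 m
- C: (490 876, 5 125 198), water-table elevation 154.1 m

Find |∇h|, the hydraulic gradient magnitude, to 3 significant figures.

0.00891

∂h/∂x = (158.6 − 156.1) / (490371 − 490876) = -0.004950
∂h/∂y = (154.1 − 156.1) / (5125198 − 5124928) = -0.007407
|∇h| = √(-0.004950² + -0.007407²) = 0.008909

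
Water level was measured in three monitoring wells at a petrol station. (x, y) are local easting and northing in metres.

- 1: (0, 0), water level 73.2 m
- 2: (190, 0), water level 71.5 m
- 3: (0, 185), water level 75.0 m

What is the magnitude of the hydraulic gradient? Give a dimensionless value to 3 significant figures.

∂h/∂x = (71.5 − 73.2) / (190 − 0) = -0.008947
∂h/∂y = (75.0 − 73.2) / (185 − 0) = +0.009730
|∇h| = √(-0.008947² + 0.009730²) = 0.01322

0.0132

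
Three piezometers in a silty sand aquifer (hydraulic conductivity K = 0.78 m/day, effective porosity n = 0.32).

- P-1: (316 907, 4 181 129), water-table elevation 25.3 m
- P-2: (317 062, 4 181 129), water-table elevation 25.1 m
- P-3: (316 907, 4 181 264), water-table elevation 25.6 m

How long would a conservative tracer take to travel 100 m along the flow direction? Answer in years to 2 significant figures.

44 years

∂h/∂x = (25.1 − 25.3) / (317062 − 316907) = -0.001290
∂h/∂y = (25.6 − 25.3) / (4181264 − 4181129) = +0.002222
|∇h| = √(-0.001290² + 0.002222²) = 0.002569
Seepage velocity v = K·i/n = 0.78 × 0.002569 / 0.32 = 0.006262 m/day.
t = 100 / 0.006262 = 1.597e+04 days = 43.7 years.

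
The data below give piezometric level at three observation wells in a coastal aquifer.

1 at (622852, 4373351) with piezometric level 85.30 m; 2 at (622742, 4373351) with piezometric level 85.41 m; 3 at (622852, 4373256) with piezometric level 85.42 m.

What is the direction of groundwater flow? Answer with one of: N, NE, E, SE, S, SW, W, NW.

∂h/∂x = (85.41 − 85.30) / (622742 − 622852) = -0.0010000
∂h/∂y = (85.42 − 85.30) / (4373256 − 4373351) = -0.001263
Flow = −∇h = (+0.0010000 east, +0.001263 north), which points northeast.

NE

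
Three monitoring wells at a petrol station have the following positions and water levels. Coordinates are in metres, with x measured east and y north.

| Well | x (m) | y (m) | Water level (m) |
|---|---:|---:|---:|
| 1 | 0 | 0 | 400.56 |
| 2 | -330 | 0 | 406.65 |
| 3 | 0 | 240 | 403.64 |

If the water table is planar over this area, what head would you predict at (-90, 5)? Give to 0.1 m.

402.3 m

∂h/∂x = (406.65 − 400.56) / (-330 − 0) = -0.01845
∂h/∂y = (403.64 − 400.56) / (240 − 0) = +0.01283
h(-90, 5) = 400.56 + (-0.01845)·(-90) + (+0.01283)·(5) = 400.56 +1.661 +0.064 = 402.285 m.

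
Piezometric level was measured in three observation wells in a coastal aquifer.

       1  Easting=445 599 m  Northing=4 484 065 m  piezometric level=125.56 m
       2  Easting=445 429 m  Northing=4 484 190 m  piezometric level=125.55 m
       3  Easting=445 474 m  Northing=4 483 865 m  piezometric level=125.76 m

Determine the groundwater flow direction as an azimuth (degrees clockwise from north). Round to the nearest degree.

033°

Three-point gradient (reference 1): Δ to 2 = (-170, 125, -0.01), Δ to 3 = (-125, -200, +0.20).
∂h/∂x = -0.0004635, ∂h/∂y = -0.0007103 (det = 49625).
Flow direction (−∇h) has components (+0.0004635 E, +0.0007103 N).
Azimuth = atan2(E, N) = atan2(+0.0004635, +0.0007103) = 33.1° ≈ 033°.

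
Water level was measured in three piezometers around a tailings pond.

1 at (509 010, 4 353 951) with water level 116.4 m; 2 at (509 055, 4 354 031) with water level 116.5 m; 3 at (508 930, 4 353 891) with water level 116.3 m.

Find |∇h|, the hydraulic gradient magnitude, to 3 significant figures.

0.00109

Three-point gradient (reference 1): Δ to 2 = (45, 80, +0.1), Δ to 3 = (-80, -60, -0.1).
∂h/∂x = +0.0005405, ∂h/∂y = +0.0009459 (det = 3700).
|∇h| = √(0.0005405² + 0.0009459²) = 0.001089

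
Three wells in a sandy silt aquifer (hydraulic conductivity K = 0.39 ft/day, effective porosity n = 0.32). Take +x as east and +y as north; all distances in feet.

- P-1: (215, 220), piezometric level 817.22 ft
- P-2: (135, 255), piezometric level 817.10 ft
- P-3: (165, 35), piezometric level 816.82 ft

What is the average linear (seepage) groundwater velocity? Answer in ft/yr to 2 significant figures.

1.2 ft/yr

Taking P-1 as reference: P-2−P-1 = (-80, 35, -0.12); P-3−P-1 = (-50, -185, -0.40).
Determinant of the coordinate differences = (-80)·(-185) − (-50)·35 = 16550.
∂h/∂x = [(-0.12)·(-185) − (-0.40)·35] / 16550 = +0.002187
∂h/∂y = [(-80)·(-0.40) − (-50)·(-0.12)] / 16550 = +0.001571
|∇h| = √(0.002187² + 0.001571²) = 0.002693
Seepage velocity v = K·i/n = 0.39 × 0.002693 / 0.32 = 0.003282 ft/day = 1.199 ft/yr.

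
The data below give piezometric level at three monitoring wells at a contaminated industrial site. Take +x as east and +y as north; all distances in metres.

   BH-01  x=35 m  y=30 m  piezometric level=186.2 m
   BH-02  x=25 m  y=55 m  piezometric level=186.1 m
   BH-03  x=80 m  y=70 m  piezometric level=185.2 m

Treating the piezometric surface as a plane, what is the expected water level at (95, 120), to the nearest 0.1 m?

184.5 m

Three-point gradient (reference BH-01): Δ to BH-02 = (-10, 25, -0.1), Δ to BH-03 = (45, 40, -1.0).
∂h/∂x = -0.01377, ∂h/∂y = -0.009508 (det = -1525).
h(95, 120) = 186.2 + (-0.01377)·(60) + (-0.009508)·(90) = 186.2 -0.826 -0.856 = 184.518 m.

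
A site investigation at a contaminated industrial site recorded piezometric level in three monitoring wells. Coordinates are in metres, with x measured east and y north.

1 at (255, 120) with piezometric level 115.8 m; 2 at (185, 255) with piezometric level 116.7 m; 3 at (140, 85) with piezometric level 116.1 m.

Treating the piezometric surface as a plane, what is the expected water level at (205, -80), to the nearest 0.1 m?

115.1 m

Differences from 1: to 2 (Δx, Δy, Δh) = (-70, 135, +0.9); to 3 = (-115, -35, +0.3).
Solve a·Δx + b·Δy = Δh: det = (-70)·(-35) − (-115)·135 = 17975.
∂h/∂x = [(+0.9)·(-35) − (+0.3)·135] / 17975 = -0.004006
∂h/∂y = [(-70)·(+0.3) − (-115)·(+0.9)] / 17975 = +0.004590
h(205, -80) = 115.8 + (-0.004006)·(-50) + (+0.004590)·(-200) = 115.8 +0.200 -0.918 = 115.082 m.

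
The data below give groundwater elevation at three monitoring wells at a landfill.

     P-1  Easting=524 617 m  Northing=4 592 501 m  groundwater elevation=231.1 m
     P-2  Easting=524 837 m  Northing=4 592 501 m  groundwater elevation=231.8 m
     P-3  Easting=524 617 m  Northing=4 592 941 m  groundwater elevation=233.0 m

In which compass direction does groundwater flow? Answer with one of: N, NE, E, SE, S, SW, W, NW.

SW

∂h/∂x = (231.8 − 231.1) / (524837 − 524617) = +0.003182
∂h/∂y = (233.0 − 231.1) / (4592941 − 4592501) = +0.004318
Flow = −∇h = (-0.003182 east, -0.004318 north), which points southwest.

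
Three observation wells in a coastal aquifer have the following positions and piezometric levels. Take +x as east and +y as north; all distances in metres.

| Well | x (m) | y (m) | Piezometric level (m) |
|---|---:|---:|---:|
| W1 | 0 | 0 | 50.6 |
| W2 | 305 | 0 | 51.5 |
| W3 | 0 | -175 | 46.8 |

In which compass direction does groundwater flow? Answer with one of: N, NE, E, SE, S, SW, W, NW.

∂h/∂x = (51.5 − 50.6) / (305 − 0) = +0.002951
∂h/∂y = (46.8 − 50.6) / (-175 − 0) = +0.02171
Flow = −∇h = (-0.002951 east, -0.02171 north), which points south.

S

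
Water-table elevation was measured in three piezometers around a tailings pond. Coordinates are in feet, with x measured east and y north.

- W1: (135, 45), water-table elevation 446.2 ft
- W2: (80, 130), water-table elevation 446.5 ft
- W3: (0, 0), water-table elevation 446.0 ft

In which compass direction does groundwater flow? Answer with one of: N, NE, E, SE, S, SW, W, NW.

Taking W1 as reference: W2−W1 = (-55, 85, +0.3); W3−W1 = (-135, -45, -0.2).
Determinant of the coordinate differences = (-55)·(-45) − (-135)·85 = 13950.
∂h/∂x = [(+0.3)·(-45) − (-0.2)·85] / 13950 = +0.0002509
∂h/∂y = [(-55)·(-0.2) − (-135)·(+0.3)] / 13950 = +0.003692
Flow = −∇h = (-0.0002509 east, -0.003692 north), which points south.

S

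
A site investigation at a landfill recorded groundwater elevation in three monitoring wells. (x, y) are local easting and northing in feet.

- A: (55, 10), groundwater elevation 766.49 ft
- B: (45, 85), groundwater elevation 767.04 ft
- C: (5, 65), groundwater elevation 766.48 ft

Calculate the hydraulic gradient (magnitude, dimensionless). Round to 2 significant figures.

0.013

With h = a·x + b·y + c and A as origin, the differences give:
  (-10)·a + 75·b = +0.55
  (-50)·a + 55·b = -0.01
Eliminate b (×55 and ×75, subtract): 3200·a = 31.000 → a = ∂h/∂x = +0.009687
Back-substitute: b = ∂h/∂y = +0.008625.
|∇h| = √(0.009687² + 0.008625²) = 0.01297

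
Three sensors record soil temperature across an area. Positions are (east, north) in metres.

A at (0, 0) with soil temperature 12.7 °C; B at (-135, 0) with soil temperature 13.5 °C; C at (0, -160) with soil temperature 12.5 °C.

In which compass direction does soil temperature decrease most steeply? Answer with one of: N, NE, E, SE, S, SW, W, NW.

E

∂T/∂x = (13.5 − 12.7) / (-135 − 0) = -0.005926
∂T/∂y = (12.5 − 12.7) / (-160 − 0) = +0.001250
Steepest decrease is along −∇f = (+0.005926 E, -0.001250 N) → east.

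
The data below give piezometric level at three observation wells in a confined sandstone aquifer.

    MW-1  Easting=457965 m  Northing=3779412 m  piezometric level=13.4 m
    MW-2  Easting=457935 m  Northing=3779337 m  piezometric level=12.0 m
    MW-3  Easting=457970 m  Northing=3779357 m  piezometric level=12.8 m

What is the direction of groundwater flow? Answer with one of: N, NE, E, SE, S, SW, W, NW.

With h = a·x + b·y + c and MW-1 as origin, the differences give:
  (-30)·a + (-75)·b = -1.4
  5·a + (-55)·b = -0.6
Eliminate b (×(-55) and ×(-75), subtract): 2025·a = 32.00 → a = ∂h/∂x = +0.01580
Back-substitute: b = ∂h/∂y = +0.01235.
Flow = −∇h = (-0.01580 east, -0.01235 north), which points southwest.

SW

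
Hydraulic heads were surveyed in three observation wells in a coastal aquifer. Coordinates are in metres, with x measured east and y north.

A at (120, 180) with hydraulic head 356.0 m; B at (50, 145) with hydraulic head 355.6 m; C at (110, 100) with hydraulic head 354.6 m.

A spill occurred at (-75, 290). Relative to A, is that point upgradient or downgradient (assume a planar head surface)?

Taking A as reference: B−A = (-70, -35, -0.4); C−A = (-10, -80, -1.4).
Determinant of the coordinate differences = (-70)·(-80) − (-10)·(-35) = 5250.
∂h/∂x = [(-0.4)·(-80) − (-1.4)·(-35)] / 5250 = -0.003238
∂h/∂y = [(-70)·(-1.4) − (-10)·(-0.4)] / 5250 = +0.01790
Head at (-75, 290) = 356.0 + (-0.003238)·(-195) + (+0.01790)·(110) = 358.60 m.
That is higher than the 356.0 m at A, so the point is upgradient.

upgradient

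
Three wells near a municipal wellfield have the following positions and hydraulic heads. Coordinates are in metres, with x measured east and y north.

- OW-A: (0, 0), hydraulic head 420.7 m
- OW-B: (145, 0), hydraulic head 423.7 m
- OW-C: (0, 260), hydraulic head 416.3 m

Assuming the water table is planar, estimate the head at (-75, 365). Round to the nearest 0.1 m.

∂h/∂x = (423.7 − 420.7) / (145 − 0) = +0.02069
∂h/∂y = (416.3 − 420.7) / (260 − 0) = -0.01692
h(-75, 365) = 420.7 + (+0.02069)·(-75) + (-0.01692)·(365) = 420.7 -1.552 -6.177 = 412.971 m.

413.0 m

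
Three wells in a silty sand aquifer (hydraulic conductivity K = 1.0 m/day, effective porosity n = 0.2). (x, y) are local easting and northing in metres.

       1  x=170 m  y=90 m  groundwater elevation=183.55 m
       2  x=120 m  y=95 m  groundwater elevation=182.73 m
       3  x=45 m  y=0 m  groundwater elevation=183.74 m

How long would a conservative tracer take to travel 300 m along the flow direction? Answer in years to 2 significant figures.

With h = a·x + b·y + c and 1 as origin, the differences give:
  (-50)·a + 5·b = -0.82
  (-125)·a + (-90)·b = +0.19
Eliminate b (×(-90) and ×5, subtract): 5125·a = 72.850 → a = ∂h/∂x = +0.01421
Back-substitute: b = ∂h/∂y = -0.02185.
|∇h| = √(0.01421² + -0.02185²) = 0.02606
Seepage velocity v = K·i/n = 1.0 × 0.02606 / 0.2 = 0.1303 m/day.
t = 300 / 0.1303 = 2302 days = 6.3 years.

6.3 years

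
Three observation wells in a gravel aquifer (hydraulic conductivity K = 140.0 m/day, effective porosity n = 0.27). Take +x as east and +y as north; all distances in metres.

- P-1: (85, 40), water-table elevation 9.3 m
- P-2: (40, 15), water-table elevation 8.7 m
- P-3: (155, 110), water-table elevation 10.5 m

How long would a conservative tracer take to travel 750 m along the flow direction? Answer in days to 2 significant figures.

120 days

Differences from P-1: to P-2 (Δx, Δy, Δh) = (-45, -25, -0.6); to P-3 = (70, 70, +1.2).
Solve a·Δx + b·Δy = Δh: det = (-45)·70 − 70·(-25) = -1400.
∂h/∂x = [(-0.6)·70 − (+1.2)·(-25)] / -1400 = +0.008571
∂h/∂y = [(-45)·(+1.2) − 70·(-0.6)] / -1400 = +0.008571
|∇h| = √(0.008571² + 0.008571²) = 0.01212
Seepage velocity v = K·i/n = 140.0 × 0.01212 / 0.27 = 6.284 m/day.
t = 750 / 6.284 = 119.4 days.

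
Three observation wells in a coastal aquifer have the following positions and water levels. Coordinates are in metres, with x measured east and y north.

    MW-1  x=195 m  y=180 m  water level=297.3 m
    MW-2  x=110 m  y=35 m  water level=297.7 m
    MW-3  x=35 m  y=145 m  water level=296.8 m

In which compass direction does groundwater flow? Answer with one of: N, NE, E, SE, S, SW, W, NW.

NW

Taking MW-1 as reference: MW-2−MW-1 = (-85, -145, +0.4); MW-3−MW-1 = (-160, -35, -0.5).
Solve a·Δx + b·Δy = Δh: det = (-85)·(-35) − (-160)·(-145) = -20225.
∂h/∂x = [(+0.4)·(-35) − (-0.5)·(-145)] / -20225 = +0.004277
∂h/∂y = [(-85)·(-0.5) − (-160)·(+0.4)] / -20225 = -0.005266
Flow = −∇h = (-0.004277 east, +0.005266 north), which points northwest.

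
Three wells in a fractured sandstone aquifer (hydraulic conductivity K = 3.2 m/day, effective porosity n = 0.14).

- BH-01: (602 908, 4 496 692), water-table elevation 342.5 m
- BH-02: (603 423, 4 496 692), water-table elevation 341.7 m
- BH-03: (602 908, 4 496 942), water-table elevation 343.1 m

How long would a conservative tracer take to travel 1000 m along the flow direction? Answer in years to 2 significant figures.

42 years

∂h/∂x = (341.7 − 342.5) / (603423 − 602908) = -0.001553
∂h/∂y = (343.1 − 342.5) / (4496942 − 4496692) = +0.002400
|∇h| = √(-0.001553² + 0.002400²) = 0.002859
Seepage velocity v = K·i/n = 3.2 × 0.002859 / 0.14 = 0.06535 m/day.
t = 1000 / 0.06535 = 1.53e+04 days = 41.9 years.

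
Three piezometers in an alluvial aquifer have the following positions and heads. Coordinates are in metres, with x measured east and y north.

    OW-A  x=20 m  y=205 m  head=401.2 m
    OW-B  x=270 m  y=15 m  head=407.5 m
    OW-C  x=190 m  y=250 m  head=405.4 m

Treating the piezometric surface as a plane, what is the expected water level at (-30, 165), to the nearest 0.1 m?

Differences from OW-A: to OW-B (Δx, Δy, Δh) = (250, -190, +6.3); to OW-C = (170, 45, +4.2).
Determinant of the coordinate differences = 250·45 − 170·(-190) = 43550.
∂h/∂x = [(+6.3)·45 − (+4.2)·(-190)] / 43550 = +0.02483
∂h/∂y = [250·(+4.2) − 170·(+6.3)] / 43550 = -0.0004822
h(-30, 165) = 401.2 + (+0.02483)·(-50) + (-0.0004822)·(-40) = 401.2 -1.242 +0.019 = 399.978 m.

400.0 m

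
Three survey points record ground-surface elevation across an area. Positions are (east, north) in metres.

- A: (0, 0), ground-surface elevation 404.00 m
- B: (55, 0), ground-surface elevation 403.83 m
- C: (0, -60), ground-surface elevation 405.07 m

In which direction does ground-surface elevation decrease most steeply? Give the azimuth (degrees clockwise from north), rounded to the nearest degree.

010°

∂z/∂x = (403.83 − 404.00) / (55 − 0) = -0.003091
∂z/∂y = (405.07 − 404.00) / (-60 − 0) = -0.01783
Steepest decrease is along −∇f: components (+0.003091 E, +0.01783 N).
Azimuth = atan2(+0.003091, +0.01783) = 9.8° ≈ 010°.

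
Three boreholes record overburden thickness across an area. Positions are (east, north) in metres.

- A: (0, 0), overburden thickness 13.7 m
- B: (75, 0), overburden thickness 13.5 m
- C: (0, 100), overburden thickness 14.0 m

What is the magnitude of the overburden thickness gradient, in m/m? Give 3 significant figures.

0.00401 m/m

∂d/∂x = (13.5 − 13.7) / (75 − 0) = -0.002667
∂d/∂y = (14.0 − 13.7) / (100 − 0) = +0.003000
|∇f| = √(-0.002667² + 0.003000²) = 0.004014 m/m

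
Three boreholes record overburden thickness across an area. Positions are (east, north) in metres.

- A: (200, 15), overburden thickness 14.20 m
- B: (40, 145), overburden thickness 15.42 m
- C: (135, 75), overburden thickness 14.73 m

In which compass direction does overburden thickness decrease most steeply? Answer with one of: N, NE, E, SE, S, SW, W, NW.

With d = a·x + b·y + c and A as origin, the differences give:
  (-160)·a + 130·b = +1.22
  (-65)·a + 60·b = +0.53
Eliminate b (×60 and ×130, subtract): -1150·a = 4.300 → a = ∂d/∂x = -0.003739
Back-substitute: b = ∂d/∂y = +0.004783.
Steepest decrease is along −∇f = (+0.003739 E, -0.004783 N) → southeast.

SE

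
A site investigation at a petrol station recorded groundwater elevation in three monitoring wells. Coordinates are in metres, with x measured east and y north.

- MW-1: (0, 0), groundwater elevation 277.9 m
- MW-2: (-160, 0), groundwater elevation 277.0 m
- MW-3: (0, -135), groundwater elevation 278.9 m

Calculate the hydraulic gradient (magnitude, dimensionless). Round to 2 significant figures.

∂h/∂x = (277.0 − 277.9) / (-160 − 0) = +0.005625
∂h/∂y = (278.9 − 277.9) / (-135 − 0) = -0.007407
|∇h| = √(0.005625² + -0.007407²) = 0.009301

0.0093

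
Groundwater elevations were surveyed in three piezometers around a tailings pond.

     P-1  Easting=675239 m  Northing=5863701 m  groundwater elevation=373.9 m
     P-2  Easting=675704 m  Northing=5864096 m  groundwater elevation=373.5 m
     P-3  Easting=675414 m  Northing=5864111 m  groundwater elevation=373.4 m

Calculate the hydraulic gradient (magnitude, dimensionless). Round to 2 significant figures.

0.0014

Three-point gradient (reference P-1): Δ to P-2 = (465, 395, -0.4), Δ to P-3 = (175, 410, -0.5).
∂h/∂x = +0.0002757, ∂h/∂y = -0.001337 (det = 121525).
|∇h| = √(0.0002757² + -0.001337²) = 0.001365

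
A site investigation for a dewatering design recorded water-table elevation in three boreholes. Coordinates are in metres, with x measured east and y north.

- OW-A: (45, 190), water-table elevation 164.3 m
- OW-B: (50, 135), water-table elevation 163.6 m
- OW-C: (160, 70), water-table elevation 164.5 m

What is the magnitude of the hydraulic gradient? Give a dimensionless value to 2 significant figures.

With h = a·x + b·y + c and OW-A as origin, the differences give:
  5·a + (-55)·b = -0.7
  115·a + (-120)·b = +0.2
Eliminate b (×(-120) and ×(-55), subtract): 5725·a = 95.00 → a = ∂h/∂x = +0.01659
Back-substitute: b = ∂h/∂y = +0.01424.
|∇h| = √(0.01659² + 0.01424²) = 0.02186

0.022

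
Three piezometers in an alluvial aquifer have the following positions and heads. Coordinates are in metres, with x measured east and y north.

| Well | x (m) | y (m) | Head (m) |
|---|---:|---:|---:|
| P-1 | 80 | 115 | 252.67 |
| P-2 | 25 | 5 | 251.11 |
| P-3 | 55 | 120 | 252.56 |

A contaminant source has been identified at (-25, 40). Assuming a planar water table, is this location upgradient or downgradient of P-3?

With h = a·x + b·y + c and P-1 as origin, the differences give:
  (-55)·a + (-110)·b = -1.56
  (-25)·a + 5·b = -0.11
Eliminate b (×5 and ×(-110), subtract): -3025·a = -19.900 → a = ∂h/∂x = +0.006579
Back-substitute: b = ∂h/∂y = +0.01089.
Head at (-25, 40) = 252.67 + (+0.006579)·(-105) + (+0.01089)·(-75) = 251.16 m.
That is lower than the 252.56 m at P-3, so the point is downgradient.

downgradient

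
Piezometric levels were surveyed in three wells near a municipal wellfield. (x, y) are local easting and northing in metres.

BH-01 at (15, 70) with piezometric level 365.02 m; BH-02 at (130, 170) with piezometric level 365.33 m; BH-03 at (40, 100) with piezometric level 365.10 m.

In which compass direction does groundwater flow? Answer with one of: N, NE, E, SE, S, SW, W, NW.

With h = a·x + b·y + c and BH-01 as origin, the differences give:
  115·a + 100·b = +0.31
  25·a + 30·b = +0.08
Eliminate b (×30 and ×100, subtract): 950·a = 1.300 → a = ∂h/∂x = +0.001368
Back-substitute: b = ∂h/∂y = +0.001526.
Flow = −∇h = (-0.001368 east, -0.001526 north), which points southwest.

SW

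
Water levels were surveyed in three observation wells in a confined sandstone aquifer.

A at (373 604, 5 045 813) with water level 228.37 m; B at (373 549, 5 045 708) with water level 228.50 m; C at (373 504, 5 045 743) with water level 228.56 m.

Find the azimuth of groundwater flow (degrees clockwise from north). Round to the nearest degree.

077°

With h = a·x + b·y + c and A as origin, the differences give:
  (-55)·a + (-105)·b = +0.13
  (-100)·a + (-70)·b = +0.19
Eliminate b (×(-70) and ×(-105), subtract): -6650·a = 10.850 → a = ∂h/∂x = -0.001632
Back-substitute: b = ∂h/∂y = -0.0003835.
Flow direction (−∇h) has components (+0.001632 E, +0.0003835 N).
Azimuth = atan2(E, N) = atan2(+0.001632, +0.0003835) = 76.8° ≈ 077°.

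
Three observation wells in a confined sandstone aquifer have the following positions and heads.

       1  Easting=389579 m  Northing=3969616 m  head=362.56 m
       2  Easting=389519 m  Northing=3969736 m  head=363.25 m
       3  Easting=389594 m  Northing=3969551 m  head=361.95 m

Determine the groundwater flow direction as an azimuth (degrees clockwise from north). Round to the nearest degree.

With h = a·x + b·y + c and 1 as origin, the differences give:
  (-60)·a + 120·b = +0.69
  15·a + (-65)·b = -0.61
Eliminate b (×(-65) and ×120, subtract): 2100·a = 28.350 → a = ∂h/∂x = +0.01350
Back-substitute: b = ∂h/∂y = +0.01250.
Flow direction (−∇h) has components (-0.01350 E, -0.01250 N).
Azimuth = atan2(E, N) = atan2(-0.01350, -0.01250) = 227.2° ≈ 227°.

227°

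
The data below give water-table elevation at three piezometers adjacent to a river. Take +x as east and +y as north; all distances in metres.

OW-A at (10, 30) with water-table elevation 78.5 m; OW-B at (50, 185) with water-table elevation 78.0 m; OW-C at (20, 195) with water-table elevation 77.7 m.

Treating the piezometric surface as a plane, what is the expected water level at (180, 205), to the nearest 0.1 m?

79.0 m

Differences from OW-A: to OW-B (Δx, Δy, Δh) = (40, 155, -0.5); to OW-C = (10, 165, -0.8).
Determinant of the coordinate differences = 40·165 − 10·155 = 5050.
∂h/∂x = [(-0.5)·165 − (-0.8)·155] / 5050 = +0.008218
∂h/∂y = [40·(-0.8) − 10·(-0.5)] / 5050 = -0.005347
h(180, 205) = 78.5 + (+0.008218)·(170) + (-0.005347)·(175) = 78.5 +1.397 -0.936 = 78.961 m.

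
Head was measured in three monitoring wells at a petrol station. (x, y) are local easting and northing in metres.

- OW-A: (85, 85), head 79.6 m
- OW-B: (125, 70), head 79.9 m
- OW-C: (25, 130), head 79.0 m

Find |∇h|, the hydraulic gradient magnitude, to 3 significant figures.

0.00833

Taking OW-A as reference: OW-B−OW-A = (40, -15, +0.3); OW-C−OW-A = (-60, 45, -0.6).
Determinant of the coordinate differences = 40·45 − (-60)·(-15) = 900.
∂h/∂x = [(+0.3)·45 − (-0.6)·(-15)] / 900 = +0.005000
∂h/∂y = [40·(-0.6) − (-60)·(+0.3)] / 900 = -0.006667
|∇h| = √(0.005000² + -0.006667²) = 0.008334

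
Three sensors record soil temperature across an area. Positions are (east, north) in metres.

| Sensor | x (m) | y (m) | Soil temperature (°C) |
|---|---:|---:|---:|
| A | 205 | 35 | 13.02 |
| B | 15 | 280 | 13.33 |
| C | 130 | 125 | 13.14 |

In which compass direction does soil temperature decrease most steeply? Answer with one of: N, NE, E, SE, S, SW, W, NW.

E

Three-point gradient (reference A): Δ to B = (-190, 245, +0.31), Δ to C = (-75, 90, +0.12).
∂T/∂x = -0.001176, ∂T/∂y = +0.0003529 (det = 1275).
Steepest decrease is along −∇f = (+0.001176 E, -0.0003529 N) → east.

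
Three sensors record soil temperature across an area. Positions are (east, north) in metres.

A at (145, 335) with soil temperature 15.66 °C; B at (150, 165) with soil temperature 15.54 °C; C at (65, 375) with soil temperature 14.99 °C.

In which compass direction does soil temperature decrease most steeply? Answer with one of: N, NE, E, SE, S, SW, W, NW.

Differences from A: to B (Δx, Δy, Δh) = (5, -170, -0.12); to C = (-80, 40, -0.67).
Determinant of the coordinate differences = 5·40 − (-80)·(-170) = -13400.
∂T/∂x = [(-0.12)·40 − (-0.67)·(-170)] / -13400 = +0.008858
∂T/∂y = [5·(-0.67) − (-80)·(-0.12)] / -13400 = +0.0009664
Steepest decrease is along −∇f = (-0.008858 E, -0.0009664 N) → west.

W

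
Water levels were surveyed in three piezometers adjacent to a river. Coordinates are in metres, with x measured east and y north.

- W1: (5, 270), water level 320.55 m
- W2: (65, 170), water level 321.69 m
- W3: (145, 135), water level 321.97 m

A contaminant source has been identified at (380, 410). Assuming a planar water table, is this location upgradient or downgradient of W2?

downgradient

Taking W1 as reference: W2−W1 = (60, -100, +1.14); W3−W1 = (140, -135, +1.42).
Solve a·Δx + b·Δy = Δh: det = 60·(-135) − 140·(-100) = 5900.
∂h/∂x = [(+1.14)·(-135) − (+1.42)·(-100)] / 5900 = -0.002017
∂h/∂y = [60·(+1.42) − 140·(+1.14)] / 5900 = -0.01261
Head at (380, 410) = 320.55 + (-0.002017)·(375) + (-0.01261)·(140) = 318.03 m.
That is lower than the 321.69 m at W2, so the point is downgradient.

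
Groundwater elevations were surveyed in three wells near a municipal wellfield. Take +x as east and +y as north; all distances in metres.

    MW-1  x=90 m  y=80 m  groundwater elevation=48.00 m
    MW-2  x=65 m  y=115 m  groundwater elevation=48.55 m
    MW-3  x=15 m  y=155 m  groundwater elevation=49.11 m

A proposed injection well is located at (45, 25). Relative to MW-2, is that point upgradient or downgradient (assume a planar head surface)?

Differences from MW-1: to MW-2 (Δx, Δy, Δh) = (-25, 35, +0.55); to MW-3 = (-75, 75, +1.11).
Determinant of the coordinate differences = (-25)·75 − (-75)·35 = 750.
∂h/∂x = [(+0.55)·75 − (+1.11)·35] / 750 = +0.003200
∂h/∂y = [(-25)·(+1.11) − (-75)·(+0.55)] / 750 = +0.01800
Head at (45, 25) = 48.00 + (+0.003200)·(-45) + (+0.01800)·(-55) = 46.87 m.
That is lower than the 48.55 m at MW-2, so the point is downgradient.

downgradient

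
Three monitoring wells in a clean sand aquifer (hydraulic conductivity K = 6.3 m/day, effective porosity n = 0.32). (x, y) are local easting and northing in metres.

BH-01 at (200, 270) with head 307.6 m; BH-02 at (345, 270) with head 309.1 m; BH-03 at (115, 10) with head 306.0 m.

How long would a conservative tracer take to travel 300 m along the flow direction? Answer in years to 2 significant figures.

3.9 years

With h = a·x + b·y + c and BH-01 as origin, the differences give:
  145·a + 0·b = +1.5
  (-85)·a + (-260)·b = -1.6
Eliminate b (×(-260) and ×0, subtract): -37700·a = -390.00 → a = ∂h/∂x = +0.01034
Back-substitute: b = ∂h/∂y = +0.002772.
|∇h| = √(0.01034² + 0.002772²) = 0.01071
Seepage velocity v = K·i/n = 6.3 × 0.01071 / 0.32 = 0.2109 m/day.
t = 300 / 0.2109 = 1422 days = 3.89 years.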